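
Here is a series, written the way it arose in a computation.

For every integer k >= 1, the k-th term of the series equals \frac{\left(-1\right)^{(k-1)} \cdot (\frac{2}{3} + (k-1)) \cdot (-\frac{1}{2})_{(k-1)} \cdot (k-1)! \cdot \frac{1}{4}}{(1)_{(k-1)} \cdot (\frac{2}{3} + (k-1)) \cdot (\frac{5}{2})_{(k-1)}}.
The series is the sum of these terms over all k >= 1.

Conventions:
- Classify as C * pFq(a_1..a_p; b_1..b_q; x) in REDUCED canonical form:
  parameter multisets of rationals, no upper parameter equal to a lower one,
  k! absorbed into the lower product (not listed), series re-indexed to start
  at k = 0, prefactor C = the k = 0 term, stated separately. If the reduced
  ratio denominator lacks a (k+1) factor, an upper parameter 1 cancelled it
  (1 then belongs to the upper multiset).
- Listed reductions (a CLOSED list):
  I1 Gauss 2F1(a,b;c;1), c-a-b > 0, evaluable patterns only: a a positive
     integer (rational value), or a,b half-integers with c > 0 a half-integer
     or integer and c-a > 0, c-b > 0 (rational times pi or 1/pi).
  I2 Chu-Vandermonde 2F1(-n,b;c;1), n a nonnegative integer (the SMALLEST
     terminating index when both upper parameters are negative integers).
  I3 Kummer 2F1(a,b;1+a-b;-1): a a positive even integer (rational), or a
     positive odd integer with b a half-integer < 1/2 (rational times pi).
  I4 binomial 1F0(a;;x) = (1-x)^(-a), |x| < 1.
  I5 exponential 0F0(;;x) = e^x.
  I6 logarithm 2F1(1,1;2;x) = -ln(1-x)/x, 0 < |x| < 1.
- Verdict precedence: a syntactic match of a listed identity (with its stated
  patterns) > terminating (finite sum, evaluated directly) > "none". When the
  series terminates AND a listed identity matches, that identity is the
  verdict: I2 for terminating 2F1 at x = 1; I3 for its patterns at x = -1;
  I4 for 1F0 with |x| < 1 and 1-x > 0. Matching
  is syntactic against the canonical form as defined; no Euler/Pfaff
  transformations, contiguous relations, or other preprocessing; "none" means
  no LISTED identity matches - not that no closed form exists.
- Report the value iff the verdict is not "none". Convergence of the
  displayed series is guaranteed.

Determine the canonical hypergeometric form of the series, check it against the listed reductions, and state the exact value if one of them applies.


This is \frac{1}{4} * 2F1(-\frac{1}{2}, 1; \frac{5}{2}; -1) in reduced canonical form. Verdict: the Kummer evaluation I3 fires (x = -1; c = \frac{5}{2} equals 1+a-b for upper {-\frac{1}{2}, 1}: listed pattern). Exact value: \frac{3}{32} \cdot \pi.

Key observation: with t_0 = \frac{1}{4}, the factorial ratio (prefactor 1/4) (k+a-1)!/(a-1)! is a rising factorial (a)_k.
Ratio: r(k) = -1 * (k-\frac{1}{2}) (k+1) / [(k+\frac{5}{2}) (k+1)] - rational; roots negated = parameters, x = -1, C = \frac{1}{4}.


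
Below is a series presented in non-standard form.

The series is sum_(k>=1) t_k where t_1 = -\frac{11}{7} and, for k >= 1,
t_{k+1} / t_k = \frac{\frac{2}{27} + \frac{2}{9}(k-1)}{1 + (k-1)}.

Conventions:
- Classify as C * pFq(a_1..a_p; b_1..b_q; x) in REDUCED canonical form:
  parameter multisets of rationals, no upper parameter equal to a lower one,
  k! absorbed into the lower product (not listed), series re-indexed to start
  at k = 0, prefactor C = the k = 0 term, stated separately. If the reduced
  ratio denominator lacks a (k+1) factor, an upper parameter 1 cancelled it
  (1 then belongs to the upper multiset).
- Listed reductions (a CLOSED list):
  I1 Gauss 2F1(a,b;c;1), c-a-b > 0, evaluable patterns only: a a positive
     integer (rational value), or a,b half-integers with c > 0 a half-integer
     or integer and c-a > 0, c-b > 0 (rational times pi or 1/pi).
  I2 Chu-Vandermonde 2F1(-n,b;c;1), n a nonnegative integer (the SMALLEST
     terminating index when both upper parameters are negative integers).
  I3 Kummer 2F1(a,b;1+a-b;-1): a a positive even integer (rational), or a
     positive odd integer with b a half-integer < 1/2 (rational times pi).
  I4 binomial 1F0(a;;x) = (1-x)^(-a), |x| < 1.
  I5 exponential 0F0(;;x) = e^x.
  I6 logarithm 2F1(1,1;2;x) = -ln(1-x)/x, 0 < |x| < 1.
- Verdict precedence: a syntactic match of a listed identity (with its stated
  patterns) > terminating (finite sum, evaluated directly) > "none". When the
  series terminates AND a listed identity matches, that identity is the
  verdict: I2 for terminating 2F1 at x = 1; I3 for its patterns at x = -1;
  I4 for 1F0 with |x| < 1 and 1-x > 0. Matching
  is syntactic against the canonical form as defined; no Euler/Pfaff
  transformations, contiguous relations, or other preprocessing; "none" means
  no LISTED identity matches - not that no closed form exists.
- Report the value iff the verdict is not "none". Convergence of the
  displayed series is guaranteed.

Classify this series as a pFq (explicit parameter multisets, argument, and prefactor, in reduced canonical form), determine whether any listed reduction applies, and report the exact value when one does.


The series (x = \frac{2}{9}) is 1F0: upper {\frac{1}{3}}, lower {-}, prefactor -\frac{11}{7}. Verdict (x = \frac{2}{9}): the binomial series (I4) applies (the 1F0 binomial series: exponent -1/3, x = \frac{2}{9}). Its exact value is \left(-\frac{11}{7}\right) \cdot \left(\frac{7}{9}\right)^{-\frac{1}{3}}.

Key observation: t_0 = -\frac{11}{7} here, and roots of the ratio polynomials (C = -11/7, x = 2/9) are the negated parameters.
Term ratio: r(k) = \frac{2}{9} * (k+\frac{1}{3}) / [(k+1)] ; factor over Q: parameters, x = \frac{2}{9}, and C = -\frac{11}{7}.


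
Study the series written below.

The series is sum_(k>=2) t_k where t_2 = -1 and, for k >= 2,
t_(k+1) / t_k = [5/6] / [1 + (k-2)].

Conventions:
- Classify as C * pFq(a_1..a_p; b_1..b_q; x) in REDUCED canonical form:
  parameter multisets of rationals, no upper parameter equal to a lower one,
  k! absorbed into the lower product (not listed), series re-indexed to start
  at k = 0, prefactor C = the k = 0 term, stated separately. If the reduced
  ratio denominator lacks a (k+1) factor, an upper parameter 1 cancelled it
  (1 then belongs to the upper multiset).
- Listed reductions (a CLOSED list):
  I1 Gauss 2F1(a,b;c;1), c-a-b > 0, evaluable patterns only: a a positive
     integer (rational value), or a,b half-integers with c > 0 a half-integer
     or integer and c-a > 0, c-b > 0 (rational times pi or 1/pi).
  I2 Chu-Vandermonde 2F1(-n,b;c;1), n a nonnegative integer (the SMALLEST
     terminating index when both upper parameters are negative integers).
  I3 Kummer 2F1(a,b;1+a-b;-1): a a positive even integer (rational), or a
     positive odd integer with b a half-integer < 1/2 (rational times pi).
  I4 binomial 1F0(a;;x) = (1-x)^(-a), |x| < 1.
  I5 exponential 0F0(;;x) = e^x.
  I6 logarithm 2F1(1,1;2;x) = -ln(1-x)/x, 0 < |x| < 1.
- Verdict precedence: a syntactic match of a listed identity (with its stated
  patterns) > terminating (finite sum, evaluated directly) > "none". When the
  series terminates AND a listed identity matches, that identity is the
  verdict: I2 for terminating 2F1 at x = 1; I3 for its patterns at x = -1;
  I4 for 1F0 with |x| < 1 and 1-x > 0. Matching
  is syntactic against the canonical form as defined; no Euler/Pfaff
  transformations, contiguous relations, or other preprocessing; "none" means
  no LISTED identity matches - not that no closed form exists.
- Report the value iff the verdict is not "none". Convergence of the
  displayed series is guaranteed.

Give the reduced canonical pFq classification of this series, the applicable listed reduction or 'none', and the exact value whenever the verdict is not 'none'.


Key observation: from the first term -1: the expanded ratio factors over Q; C = -1, x = 5/6, roots give parameters.
Adjacent-term ratio: r(k) = (5/6) * 1 / [(k+1)] - poly over poly, x = (5/6) from leading terms; C = -1 at k = 0.

x = 5/6 here; the reduced form reads 0F0, upper {-}, lower {-}, C = -1. Verdict: this is exponential (I5) (the 0F0 exponential series at x = 5/6). Its exact value is (-1) * e^(5/6).


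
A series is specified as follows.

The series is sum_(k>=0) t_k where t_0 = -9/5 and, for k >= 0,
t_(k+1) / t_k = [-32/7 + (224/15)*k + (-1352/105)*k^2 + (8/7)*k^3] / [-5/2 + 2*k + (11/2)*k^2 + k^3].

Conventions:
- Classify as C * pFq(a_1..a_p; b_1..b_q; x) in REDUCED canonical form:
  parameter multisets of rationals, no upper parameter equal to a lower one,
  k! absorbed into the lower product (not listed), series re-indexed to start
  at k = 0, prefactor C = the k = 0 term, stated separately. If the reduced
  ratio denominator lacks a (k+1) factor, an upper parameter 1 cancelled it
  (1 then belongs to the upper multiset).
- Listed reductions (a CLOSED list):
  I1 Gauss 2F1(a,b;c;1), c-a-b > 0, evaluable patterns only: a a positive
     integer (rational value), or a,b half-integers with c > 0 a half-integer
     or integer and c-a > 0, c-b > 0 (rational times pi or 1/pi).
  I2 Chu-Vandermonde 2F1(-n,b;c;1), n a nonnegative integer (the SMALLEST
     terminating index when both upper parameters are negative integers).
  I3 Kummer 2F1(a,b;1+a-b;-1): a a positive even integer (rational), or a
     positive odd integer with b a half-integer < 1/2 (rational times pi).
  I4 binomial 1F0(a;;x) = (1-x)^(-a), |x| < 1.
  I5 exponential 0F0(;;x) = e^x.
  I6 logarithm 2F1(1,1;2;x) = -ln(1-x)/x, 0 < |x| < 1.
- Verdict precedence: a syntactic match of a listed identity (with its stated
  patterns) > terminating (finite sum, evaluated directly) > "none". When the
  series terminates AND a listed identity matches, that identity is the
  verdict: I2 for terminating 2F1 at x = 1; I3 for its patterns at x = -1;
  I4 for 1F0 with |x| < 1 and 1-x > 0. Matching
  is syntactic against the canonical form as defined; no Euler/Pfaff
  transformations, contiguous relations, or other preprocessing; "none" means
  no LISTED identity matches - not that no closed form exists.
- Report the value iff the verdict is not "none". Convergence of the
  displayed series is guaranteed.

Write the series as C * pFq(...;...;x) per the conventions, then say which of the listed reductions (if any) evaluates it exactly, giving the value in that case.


Structural cue: t_0 = -9/5 here, and roots of the ratio polynomials (prefactor -9/5) are the negated parameters.
Ratio: r(k) = (8/7) * (k-10) (k-2/3) (k-3/5) / [(k-1/2) (k+5) (k+1)] - rational in k. x = (8/7); t_0 = -9/5; negate the roots.

With C = -9/5: the canonical form is 3F2(-10, -2/3, -3/5; -1/2, 5; 8/7). Verdict: terminating - upper -10 stops the sum at k = 10; the 11 terms are added exactly. Its exact value is -892328881975236353522801/194109943024311767578125.


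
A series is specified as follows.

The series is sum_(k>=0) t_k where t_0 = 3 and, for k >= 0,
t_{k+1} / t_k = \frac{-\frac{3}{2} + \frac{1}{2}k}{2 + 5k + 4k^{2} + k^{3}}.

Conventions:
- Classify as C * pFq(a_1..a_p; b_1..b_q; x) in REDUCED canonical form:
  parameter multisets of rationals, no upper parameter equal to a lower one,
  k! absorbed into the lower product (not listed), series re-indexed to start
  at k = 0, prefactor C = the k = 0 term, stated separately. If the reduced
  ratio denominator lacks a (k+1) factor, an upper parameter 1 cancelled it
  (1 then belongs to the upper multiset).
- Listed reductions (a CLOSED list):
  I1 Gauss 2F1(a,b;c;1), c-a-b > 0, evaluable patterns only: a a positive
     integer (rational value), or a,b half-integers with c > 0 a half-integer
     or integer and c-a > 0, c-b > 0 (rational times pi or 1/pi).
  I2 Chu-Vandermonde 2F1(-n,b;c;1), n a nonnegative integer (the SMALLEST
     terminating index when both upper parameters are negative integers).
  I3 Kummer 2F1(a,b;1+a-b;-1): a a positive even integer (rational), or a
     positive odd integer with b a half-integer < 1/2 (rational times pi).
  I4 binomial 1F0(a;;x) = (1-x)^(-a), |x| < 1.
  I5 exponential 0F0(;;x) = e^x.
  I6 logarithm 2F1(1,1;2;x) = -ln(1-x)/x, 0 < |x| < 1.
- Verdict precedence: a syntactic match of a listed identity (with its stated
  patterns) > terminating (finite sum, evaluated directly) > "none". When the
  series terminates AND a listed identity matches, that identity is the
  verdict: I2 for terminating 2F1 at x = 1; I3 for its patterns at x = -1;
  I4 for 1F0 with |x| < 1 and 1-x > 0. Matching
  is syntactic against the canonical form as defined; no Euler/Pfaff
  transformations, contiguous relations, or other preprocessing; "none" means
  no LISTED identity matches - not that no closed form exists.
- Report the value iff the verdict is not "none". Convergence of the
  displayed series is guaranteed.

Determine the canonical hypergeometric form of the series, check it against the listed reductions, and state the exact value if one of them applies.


With C = 3: the canonical form is 1F2(-3; 1, 2; \frac{1}{2}). Verdict: terminating. With -3 upstairs the series is a 4-term polynomial sum; evaluated term by term. Hence: \frac{359}{384}.

The tell: t_0 = 3 here, and factor the ratio over Q (C = 3): negated roots = parameters.
Term ratio: r(k) = \frac{1}{2} * (k-3) / [(k+1) (k+2) (k+1)] - poly over poly, x = \frac{1}{2} from leading terms; C = 3 at k = 0.


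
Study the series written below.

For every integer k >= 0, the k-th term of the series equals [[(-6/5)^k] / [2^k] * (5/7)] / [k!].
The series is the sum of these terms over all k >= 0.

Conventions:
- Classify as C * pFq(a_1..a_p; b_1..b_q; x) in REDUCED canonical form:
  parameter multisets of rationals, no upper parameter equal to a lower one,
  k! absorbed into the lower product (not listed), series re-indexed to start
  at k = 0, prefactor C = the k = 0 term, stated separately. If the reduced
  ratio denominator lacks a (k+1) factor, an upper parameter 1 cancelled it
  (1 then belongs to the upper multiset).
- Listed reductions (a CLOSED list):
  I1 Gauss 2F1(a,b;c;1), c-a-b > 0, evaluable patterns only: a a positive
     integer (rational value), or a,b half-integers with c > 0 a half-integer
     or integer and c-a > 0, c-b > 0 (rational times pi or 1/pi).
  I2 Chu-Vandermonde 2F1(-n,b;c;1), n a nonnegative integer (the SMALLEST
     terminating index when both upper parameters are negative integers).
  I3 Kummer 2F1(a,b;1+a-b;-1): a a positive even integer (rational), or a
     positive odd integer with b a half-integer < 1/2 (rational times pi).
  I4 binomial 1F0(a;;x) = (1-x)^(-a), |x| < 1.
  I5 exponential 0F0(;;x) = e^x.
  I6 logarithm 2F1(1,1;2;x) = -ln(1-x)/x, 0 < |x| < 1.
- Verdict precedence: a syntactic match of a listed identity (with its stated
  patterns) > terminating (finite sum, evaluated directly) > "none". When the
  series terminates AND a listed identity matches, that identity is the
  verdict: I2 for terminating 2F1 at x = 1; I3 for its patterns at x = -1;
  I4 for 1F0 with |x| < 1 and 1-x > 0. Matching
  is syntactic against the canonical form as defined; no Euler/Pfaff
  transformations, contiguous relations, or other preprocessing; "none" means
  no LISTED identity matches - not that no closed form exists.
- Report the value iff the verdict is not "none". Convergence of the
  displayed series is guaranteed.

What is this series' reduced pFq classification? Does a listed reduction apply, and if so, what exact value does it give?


This is 5/7 * 0F0(-; -; -3/5) in reduced canonical form. Verdict at x = -3/5: the I5 exponential reduction matches (the 0F0 exponential series at x = -3/5). Hence: (5/7) * e^(-3/5).

Structural cue: t_0 = 5/7 here, and the two k-th powers (C = 5/7, x = -3/5) combine into one argument.
Consecutive-term ratio: r(k) = (-3/5) * 1 / [(k+1)] - poly over poly, x = (-3/5) from leading terms; C = 5/7 at k = 0.


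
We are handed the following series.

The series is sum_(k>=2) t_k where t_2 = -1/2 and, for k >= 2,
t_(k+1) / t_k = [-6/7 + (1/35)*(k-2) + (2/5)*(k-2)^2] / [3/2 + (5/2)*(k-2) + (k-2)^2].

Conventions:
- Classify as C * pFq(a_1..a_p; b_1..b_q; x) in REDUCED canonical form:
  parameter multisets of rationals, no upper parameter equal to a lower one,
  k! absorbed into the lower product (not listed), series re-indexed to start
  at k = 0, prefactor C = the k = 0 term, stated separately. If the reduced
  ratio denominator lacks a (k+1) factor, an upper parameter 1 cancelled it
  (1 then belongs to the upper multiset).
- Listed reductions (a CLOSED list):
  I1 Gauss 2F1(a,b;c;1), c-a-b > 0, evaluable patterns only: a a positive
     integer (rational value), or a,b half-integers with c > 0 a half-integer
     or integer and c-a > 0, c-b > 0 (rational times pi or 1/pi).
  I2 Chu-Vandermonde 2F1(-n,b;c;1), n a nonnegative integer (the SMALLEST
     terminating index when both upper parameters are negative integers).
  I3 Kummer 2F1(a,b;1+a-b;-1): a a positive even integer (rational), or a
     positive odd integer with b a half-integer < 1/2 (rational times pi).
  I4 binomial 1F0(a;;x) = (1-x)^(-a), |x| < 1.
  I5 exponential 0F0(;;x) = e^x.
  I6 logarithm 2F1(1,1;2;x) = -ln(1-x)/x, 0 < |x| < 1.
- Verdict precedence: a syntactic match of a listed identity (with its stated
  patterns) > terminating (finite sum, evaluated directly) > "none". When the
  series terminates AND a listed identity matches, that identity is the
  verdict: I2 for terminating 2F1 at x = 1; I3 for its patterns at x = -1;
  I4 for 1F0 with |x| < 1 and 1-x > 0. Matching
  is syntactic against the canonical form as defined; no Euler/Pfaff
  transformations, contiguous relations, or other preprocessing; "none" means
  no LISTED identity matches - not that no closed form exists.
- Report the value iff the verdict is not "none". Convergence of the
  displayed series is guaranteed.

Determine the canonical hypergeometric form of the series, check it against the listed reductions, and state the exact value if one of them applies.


This is -1/2 * 1F0(-10/7; -; 2/5) in reduced canonical form. Verdict: the binomial series (I4) applies (the 1F0 binomial series: exponent 10/7, x = 2/5). Sum: (-1/2) * (3/5)^(10/7).

Structural cue: with t_0 = -1/2, factor the ratio over Q (prefactor -1/2): negated roots = parameters.
Consecutive-term ratio: r(k) = (2/5) * (k-10/7) / [(k+1)] - rational in k. x = (2/5); t_0 = -1/2; negate the roots.


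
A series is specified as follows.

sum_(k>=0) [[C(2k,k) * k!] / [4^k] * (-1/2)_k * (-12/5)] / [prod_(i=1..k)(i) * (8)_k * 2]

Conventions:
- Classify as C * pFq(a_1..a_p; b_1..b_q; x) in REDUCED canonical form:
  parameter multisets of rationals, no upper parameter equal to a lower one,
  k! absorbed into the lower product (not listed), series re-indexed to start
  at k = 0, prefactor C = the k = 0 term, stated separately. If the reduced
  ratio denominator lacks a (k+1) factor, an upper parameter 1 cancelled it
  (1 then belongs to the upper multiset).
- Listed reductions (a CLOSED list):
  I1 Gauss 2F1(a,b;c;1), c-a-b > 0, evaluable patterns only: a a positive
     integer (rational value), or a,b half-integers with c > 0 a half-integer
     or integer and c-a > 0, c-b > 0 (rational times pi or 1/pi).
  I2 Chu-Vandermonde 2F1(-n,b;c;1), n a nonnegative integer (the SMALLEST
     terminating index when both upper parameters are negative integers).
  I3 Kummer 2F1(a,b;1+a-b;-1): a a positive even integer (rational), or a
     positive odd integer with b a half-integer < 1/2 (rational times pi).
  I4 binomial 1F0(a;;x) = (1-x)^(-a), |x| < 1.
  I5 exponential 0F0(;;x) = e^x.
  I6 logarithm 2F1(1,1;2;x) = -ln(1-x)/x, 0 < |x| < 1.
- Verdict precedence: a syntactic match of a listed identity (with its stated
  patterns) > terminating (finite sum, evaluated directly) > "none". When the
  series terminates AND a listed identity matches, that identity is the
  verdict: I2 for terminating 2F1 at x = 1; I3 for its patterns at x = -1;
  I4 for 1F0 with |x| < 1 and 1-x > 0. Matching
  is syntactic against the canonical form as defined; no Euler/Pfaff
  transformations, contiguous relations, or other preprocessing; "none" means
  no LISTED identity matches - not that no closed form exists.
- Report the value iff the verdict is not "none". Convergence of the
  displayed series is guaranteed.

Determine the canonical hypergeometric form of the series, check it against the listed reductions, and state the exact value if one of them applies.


Classification (C = -6/5): 2F1 with upper {-1/2, 1/2}, lower {8}, argument x = 1. Verdict (x = 1): Gauss's theorem I1 (half-integer case) applies (x = 1; upper {-1/2, 1/2} half-integers, c = 8 in the evaluable pattern). Its exact value is (-16777216/4601025) / pi.

First insight: t_0 = -6/5 here, and the constant factors (C = -6/5, x = 1) combine into one prefactor.
Ratio: r(k) = 1 * (k-1/2) (k+1/2) / [(k+8) (k+1)] - rational; roots negated = parameters, x = 1, C = -6/5.


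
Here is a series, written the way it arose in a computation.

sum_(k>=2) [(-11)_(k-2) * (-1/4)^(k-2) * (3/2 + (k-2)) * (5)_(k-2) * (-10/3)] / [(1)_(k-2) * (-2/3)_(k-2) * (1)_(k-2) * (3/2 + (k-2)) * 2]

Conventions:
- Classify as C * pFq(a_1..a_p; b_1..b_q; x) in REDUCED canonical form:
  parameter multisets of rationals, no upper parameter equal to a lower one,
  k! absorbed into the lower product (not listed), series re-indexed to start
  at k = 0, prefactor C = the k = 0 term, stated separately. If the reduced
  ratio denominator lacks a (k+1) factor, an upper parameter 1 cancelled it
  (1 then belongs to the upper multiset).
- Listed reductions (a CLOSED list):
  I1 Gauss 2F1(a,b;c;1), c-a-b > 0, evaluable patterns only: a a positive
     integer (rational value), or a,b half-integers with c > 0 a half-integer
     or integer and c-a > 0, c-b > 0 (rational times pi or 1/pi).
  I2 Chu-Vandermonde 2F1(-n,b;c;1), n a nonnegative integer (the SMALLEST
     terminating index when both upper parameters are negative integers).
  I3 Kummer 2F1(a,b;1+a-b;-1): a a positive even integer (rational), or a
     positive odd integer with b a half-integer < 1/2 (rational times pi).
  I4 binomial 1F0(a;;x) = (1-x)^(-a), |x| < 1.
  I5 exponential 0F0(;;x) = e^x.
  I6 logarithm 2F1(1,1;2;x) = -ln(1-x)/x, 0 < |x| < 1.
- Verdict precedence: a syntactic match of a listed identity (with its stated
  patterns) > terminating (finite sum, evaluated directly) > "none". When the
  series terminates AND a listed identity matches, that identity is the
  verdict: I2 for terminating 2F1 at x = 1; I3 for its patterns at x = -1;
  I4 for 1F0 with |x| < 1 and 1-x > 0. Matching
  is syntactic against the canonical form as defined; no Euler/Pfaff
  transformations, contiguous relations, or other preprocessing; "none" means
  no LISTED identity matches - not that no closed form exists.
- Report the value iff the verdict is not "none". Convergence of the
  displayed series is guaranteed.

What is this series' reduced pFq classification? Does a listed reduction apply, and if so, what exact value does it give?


Reduced: x = -1/4, 2F2, upper = {-11, 5}, lower = {-2/3, 1}, C = -5/3. Verdict: terminating (-11 upstairs). 12 nonzero terms in all; added directly. Value: 14578561207048118689/12252897450393600.

Structural cue: t_0 = -5/3 here, and the factor k + 3/2 cancels (top and bottom), leaving C = -5/3, x = -1/4.
Consecutive-term ratio: r(k) = (-1/4) * (k-11) (k+5) / [(k-2/3) (k+1) (k+1)] - rational; roots negated = parameters, x = (-1/4), C = -5/3.


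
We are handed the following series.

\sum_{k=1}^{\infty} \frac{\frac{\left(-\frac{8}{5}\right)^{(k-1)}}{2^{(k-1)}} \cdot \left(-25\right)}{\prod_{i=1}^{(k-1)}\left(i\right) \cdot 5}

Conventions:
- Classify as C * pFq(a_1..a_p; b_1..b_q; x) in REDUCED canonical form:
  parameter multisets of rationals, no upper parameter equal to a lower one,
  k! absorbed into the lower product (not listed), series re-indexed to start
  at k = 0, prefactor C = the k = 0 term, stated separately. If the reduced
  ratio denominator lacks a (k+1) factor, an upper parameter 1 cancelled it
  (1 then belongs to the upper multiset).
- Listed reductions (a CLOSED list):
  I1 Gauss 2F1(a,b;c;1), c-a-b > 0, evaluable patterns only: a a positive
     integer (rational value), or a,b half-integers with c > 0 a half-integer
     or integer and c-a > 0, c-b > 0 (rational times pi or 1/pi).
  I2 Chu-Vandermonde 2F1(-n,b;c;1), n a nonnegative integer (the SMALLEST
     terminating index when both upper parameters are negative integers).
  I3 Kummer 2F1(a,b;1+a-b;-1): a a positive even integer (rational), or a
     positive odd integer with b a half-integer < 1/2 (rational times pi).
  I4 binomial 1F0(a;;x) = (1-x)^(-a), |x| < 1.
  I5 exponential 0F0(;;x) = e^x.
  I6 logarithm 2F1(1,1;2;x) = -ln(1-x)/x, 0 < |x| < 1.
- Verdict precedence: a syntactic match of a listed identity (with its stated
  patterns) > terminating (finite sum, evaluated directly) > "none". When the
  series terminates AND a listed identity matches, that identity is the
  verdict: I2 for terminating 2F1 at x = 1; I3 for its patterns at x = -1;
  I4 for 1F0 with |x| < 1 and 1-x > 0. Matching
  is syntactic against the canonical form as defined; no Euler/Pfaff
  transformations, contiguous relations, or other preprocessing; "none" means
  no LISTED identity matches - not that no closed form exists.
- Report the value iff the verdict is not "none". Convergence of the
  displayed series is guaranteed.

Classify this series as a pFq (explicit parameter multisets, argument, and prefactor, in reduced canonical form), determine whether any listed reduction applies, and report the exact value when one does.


First insight: t_0 being -5, the product of the first k integers (C = -5, x = -4/5) is k!.
Term ratio: r(k) = -\frac{4}{5} * 1 / [(k+1)] - poly over poly, x = -\frac{4}{5} from leading terms; C = -5 at k = 0.

At argument -\frac{4}{5}: a 0F0 with upper {-}, lower {-}, scaled by C = -5. Verdict: this is the exponential series (I5) (the 0F0 exponential series at x = -\frac{4}{5}). Its exact value is \left(-5\right) \cdot e^{-\frac{4}{5}}.


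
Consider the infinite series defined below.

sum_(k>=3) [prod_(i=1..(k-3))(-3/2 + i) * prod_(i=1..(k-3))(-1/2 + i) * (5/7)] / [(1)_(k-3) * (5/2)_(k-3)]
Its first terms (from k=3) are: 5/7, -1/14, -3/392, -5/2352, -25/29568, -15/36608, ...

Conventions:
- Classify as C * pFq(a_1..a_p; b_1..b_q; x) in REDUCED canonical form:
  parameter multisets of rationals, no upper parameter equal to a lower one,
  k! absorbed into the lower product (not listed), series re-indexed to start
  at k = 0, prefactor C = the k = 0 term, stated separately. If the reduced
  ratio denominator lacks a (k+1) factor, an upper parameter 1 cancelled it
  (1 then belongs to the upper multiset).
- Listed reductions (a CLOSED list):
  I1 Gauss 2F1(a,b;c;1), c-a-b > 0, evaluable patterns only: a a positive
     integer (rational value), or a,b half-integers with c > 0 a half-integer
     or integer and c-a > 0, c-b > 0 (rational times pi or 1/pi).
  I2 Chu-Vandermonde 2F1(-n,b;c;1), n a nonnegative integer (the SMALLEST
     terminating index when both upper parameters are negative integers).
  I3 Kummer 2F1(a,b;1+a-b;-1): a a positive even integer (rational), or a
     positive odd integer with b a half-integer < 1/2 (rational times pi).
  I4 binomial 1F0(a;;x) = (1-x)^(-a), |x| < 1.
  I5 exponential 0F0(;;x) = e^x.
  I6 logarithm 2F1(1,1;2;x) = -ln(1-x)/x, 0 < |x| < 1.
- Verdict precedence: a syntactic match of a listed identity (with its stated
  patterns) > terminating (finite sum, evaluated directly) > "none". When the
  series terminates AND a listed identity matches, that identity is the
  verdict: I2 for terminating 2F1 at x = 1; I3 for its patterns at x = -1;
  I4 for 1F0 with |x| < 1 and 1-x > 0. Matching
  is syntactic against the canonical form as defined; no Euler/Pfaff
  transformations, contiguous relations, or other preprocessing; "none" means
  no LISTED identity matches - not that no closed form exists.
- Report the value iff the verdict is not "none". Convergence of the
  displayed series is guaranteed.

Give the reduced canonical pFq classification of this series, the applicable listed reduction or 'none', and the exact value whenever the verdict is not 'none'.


This is 5/7 * 2F1(-1/2, 1/2; 5/2; 1) in reduced canonical form. Verdict (x = 1): the half-integer Gauss pattern (I1) applies (x = 1; upper {-1/2, 1/2} half-integers, c = 5/2 in the evaluable pattern). Value: (45/224) * pi.

Key observation: with t_0 = 5/7, (1)_k (C = 5/7, x = 1) is k! itself.
Step ratio: r(k) = 1 * (k-1/2) (k+1/2) / [(k+5/2) (k+1)] ; factor over Q: parameters, x = 1, and C = 5/7.


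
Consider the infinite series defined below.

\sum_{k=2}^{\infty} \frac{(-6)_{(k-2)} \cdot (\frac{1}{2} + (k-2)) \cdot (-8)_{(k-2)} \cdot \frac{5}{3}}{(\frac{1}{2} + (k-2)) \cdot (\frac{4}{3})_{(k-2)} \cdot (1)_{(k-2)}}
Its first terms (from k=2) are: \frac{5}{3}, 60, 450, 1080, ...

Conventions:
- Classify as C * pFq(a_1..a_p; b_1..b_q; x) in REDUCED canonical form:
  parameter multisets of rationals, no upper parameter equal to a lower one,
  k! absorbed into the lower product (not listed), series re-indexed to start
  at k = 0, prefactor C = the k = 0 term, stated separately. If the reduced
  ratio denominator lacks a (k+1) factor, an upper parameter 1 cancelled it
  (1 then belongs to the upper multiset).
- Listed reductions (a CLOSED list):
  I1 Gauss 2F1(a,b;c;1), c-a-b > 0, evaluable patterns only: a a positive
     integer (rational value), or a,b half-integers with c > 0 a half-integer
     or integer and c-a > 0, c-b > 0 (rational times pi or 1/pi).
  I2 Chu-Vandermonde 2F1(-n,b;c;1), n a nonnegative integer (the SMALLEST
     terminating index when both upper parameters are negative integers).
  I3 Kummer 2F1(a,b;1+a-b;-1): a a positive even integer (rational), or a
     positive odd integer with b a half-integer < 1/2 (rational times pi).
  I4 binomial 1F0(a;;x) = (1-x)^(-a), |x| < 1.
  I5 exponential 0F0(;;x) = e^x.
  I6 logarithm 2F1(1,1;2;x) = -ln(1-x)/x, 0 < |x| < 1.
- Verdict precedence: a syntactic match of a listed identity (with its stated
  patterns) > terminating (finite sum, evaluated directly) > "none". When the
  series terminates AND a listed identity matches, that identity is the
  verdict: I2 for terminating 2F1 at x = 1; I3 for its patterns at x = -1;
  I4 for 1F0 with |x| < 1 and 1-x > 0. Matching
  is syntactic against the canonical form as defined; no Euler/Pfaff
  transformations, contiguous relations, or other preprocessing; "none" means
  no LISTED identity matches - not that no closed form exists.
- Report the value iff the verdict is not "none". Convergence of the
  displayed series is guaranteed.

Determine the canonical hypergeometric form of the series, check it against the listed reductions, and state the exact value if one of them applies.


Reduced: x = 1, 2F1, upper = {-8, -6}, lower = {\frac{4}{3}}, C = \frac{5}{3}. Verdict at x = 1: Chu-Vandermonde (I2) matches (terminating 2F1 at x = 1 with n = 6, b = -8, c = \frac{4}{3}). Value: \frac{4192285}{1482}.

Structural cue: from the first term \frac{5}{3}: (1)_k (prefactor 5/3) is k! itself.
Ratio: r(k) = 1 * (k-8) (k-6) / [(k+\frac{4}{3}) (k+1)] - rational; roots negated = parameters, x = 1, C = \frac{5}{3}.


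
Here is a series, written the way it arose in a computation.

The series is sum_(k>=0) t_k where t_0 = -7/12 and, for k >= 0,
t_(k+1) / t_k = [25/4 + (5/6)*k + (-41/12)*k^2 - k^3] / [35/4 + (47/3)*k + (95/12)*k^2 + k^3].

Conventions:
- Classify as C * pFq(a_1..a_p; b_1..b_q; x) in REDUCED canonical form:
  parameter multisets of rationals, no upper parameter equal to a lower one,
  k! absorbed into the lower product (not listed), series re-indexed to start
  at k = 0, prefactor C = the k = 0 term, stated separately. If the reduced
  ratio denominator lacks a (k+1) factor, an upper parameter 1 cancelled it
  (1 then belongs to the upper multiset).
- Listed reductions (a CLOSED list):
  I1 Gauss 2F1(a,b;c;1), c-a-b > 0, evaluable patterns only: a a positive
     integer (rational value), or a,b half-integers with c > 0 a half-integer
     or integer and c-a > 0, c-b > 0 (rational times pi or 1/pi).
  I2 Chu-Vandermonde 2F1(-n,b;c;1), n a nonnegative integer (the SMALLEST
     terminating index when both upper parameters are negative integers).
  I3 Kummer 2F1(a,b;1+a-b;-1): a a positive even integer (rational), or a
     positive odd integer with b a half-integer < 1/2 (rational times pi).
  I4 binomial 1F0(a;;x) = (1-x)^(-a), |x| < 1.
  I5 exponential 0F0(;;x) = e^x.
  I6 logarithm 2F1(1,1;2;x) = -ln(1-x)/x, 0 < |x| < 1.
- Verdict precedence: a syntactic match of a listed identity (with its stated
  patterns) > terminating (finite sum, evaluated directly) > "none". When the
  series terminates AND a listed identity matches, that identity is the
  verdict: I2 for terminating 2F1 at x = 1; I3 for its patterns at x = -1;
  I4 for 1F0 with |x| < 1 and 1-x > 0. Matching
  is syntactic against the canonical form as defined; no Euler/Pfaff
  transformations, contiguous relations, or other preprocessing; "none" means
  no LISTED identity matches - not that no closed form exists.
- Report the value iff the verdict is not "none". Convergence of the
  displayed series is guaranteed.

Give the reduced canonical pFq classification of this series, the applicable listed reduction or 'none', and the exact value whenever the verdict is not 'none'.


At argument -1: a 2F1 with upper {-5/4, 3}, lower {21/4}, scaled by C = -7/12. Verdict: none - at argument -1 the multisets {-5/4, 3} ; {21/4} match no listed identity.

Structural cue: t_0 being -7/12, the parameter 5/3 appears in both the upper and lower lists and cancels.
Step ratio: r(k) = (-1) * (k-5/4) (k+3) / [(k+21/4) (k+1)] - rational in k. x = (-1); t_0 = -7/12; negate the roots.


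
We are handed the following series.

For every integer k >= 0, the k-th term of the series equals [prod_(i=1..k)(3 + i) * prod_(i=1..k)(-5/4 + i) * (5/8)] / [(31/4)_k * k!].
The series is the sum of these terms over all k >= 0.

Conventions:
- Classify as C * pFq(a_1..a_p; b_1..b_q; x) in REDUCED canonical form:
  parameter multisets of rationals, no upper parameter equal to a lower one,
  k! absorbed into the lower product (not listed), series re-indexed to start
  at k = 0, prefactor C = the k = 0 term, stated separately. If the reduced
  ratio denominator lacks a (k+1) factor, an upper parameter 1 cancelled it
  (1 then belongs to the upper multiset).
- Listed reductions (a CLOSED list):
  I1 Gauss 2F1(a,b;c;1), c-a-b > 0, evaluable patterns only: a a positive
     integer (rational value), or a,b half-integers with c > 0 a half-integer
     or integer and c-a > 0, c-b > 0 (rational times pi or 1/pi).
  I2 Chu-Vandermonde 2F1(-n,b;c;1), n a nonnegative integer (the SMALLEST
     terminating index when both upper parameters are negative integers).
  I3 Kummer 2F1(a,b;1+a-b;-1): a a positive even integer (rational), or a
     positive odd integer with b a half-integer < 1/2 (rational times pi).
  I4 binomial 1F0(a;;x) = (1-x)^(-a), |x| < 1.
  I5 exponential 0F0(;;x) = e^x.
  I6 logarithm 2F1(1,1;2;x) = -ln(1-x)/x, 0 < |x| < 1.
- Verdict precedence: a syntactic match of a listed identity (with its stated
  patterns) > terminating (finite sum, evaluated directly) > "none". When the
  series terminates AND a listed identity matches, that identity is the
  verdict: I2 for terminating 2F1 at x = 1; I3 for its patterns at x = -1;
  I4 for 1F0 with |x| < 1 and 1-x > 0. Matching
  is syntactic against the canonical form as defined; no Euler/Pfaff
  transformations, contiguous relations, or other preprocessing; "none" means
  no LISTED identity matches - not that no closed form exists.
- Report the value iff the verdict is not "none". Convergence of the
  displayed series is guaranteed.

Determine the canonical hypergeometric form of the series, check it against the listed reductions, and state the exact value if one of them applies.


Classification (C = 5/8): 2F1 with upper {-1/4, 4}, lower {31/4}, argument x = 1. Verdict (x = 1): Gauss's theorem (I1) applies (x = 1: the Gamma ratio telescopes since c-a-b = 4 > 0 and a = 4 in Z>0). Exact value: 58995/114688.

Key step: from the first term 5/8: the running product (prefactor 5/8) telescopes to a rising factorial.
Consecutive-term ratio: r(k) = 1 * (k-1/4) (k+4) / [(k+31/4) (k+1)] - rational in k. x = 1; t_0 = 5/8; negate the roots.


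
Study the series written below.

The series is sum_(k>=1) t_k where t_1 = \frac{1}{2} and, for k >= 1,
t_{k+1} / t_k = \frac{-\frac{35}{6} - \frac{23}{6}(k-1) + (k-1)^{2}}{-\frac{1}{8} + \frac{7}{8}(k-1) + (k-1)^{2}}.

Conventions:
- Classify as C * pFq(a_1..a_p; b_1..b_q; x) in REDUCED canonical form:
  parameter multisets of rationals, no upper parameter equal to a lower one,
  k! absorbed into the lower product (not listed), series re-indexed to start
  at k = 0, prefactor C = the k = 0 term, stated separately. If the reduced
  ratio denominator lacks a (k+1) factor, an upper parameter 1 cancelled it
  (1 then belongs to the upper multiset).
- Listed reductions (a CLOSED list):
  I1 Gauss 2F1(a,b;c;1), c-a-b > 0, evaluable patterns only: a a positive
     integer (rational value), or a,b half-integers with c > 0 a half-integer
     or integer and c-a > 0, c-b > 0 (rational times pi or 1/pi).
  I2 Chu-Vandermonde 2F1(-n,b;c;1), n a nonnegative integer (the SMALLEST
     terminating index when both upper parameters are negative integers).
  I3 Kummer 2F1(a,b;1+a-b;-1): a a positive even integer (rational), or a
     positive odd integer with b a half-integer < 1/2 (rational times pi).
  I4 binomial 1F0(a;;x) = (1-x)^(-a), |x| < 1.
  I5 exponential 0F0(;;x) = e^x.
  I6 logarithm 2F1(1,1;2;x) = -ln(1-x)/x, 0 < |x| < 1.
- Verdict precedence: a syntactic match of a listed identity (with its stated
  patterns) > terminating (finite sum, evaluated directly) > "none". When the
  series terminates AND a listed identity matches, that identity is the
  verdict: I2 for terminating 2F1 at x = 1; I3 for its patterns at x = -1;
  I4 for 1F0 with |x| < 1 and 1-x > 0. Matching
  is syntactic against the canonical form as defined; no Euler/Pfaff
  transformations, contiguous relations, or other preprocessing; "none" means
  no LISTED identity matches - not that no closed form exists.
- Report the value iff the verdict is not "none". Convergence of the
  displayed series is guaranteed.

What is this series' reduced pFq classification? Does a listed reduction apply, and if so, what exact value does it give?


This is \frac{1}{2} * 2F1(-5, \frac{7}{6}; -\frac{1}{8}; 1) in reduced canonical form. Verdict: Chu-Vandermonde (I2) fires (terminating 2F1 at x = 1 with n = 5, b = 7/6, c = -\frac{1}{8}). Its exact value is -\frac{9061}{33534}.

The tell: x = 1 and factor the ratio over Q (C = 1/2): negated roots = parameters.
Step ratio: r(k) = 1 * (k-5) (k+\frac{7}{6}) / [(k-\frac{1}{8}) (k+1)] - rational; roots negated = parameters, x = 1, C = \frac{1}{2}.


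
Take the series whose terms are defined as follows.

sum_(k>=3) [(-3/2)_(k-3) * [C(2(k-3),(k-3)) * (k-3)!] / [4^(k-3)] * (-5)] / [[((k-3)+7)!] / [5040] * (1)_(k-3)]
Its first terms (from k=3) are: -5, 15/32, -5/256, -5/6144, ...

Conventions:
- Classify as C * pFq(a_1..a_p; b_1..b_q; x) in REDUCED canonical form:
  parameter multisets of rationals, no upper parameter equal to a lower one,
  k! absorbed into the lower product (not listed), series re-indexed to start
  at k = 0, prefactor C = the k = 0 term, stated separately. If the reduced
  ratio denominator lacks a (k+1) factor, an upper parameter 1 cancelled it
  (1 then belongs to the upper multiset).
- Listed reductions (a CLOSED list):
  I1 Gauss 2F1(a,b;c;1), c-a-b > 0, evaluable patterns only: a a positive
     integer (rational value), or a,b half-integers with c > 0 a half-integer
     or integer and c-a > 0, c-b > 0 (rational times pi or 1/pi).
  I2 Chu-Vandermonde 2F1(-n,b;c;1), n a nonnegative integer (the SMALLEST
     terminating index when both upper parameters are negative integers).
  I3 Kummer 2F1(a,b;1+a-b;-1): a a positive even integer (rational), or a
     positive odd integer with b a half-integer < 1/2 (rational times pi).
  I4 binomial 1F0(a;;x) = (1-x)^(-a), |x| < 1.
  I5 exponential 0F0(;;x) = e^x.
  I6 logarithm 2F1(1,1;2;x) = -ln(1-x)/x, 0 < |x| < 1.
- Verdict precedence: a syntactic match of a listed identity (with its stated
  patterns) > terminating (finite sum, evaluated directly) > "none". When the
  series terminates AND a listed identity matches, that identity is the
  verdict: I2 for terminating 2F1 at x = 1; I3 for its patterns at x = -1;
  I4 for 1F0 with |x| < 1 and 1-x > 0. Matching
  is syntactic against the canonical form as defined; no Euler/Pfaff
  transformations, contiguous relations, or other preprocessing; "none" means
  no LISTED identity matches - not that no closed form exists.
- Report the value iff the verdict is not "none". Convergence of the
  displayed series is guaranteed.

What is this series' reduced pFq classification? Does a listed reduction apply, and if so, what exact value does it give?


Key step: with t_0 = -5, the denominator's factorial ratio (C = -5) is a lower Pochhammer.
Consecutive-term ratio: r(k) = 1 * (k-3/2) (k+1/2) / [(k+8) (k+1)] - rational in k, leading ratio 1; with t_0 = -5, classification follows.

Canonical form: C = -5 times 2F1 with upper {-3/2, 1/2}, lower {8}, x = 1. Verdict (x = 1): Gauss (I1, half-integer pattern) applies (x = 1; upper {-3/2, 1/2} half-integers, c = 8 in the evaluable pattern). Exact value: (-134217728/9386091) / pi.
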